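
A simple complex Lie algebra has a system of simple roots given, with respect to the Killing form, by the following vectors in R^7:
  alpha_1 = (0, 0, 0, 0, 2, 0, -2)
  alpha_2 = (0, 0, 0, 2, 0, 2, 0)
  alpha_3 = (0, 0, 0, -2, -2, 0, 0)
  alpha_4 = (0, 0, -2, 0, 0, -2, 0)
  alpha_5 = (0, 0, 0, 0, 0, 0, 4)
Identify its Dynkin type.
C_5 (sp(10))

Compute the Cartan integers a_ij = 2(alpha_i, alpha_j)/(alpha_j, alpha_j); the resulting 5x5 Cartan matrix is
[[2, 0, -1, 0, -1], [0, 2, -1, -1, 0], [-1, -1, 2, 0, 0], [0, -1, 0, 2, 0], [-2, 0, 0, 0, 2]].
The roots have two lengths (squared-length ratio 2:1); the short ones are alpha_{1,2,3,4}. The associated Dynkin diagram is a chain of 5 nodes with a double edge at one end; the terminal node there is the unique long simple root (C_5), so the type is C_5 (the algebra sp(10)).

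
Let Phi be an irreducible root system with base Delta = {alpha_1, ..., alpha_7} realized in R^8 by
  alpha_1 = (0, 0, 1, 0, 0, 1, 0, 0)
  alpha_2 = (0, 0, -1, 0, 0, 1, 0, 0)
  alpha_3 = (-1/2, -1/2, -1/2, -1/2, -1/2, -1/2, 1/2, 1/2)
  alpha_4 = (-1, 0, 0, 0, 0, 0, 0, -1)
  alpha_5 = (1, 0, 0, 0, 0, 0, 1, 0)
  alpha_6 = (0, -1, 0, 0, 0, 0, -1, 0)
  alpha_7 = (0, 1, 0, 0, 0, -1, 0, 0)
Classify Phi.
E_7

Compute the Cartan integers a_ij = 2(alpha_i, alpha_j)/(alpha_j, alpha_j); the resulting 7x7 Cartan matrix is
[[2, 0, -1, 0, 0, 0, -1], [0, 2, 0, 0, 0, 0, -1], [-1, 0, 2, 0, 0, 0, 0], [0, 0, 0, 2, -1, 0, 0], [0, 0, 0, -1, 2, -1, 0], [0, 0, 0, 0, -1, 2, -1], [-1, -1, 0, 0, 0, -1, 2]].
All simple roots have the same length, so the diagram is simply laced. The associated Dynkin diagram is a chain of 6 nodes with one extra node attached to the third node from one end (E_7), so the type is E_7.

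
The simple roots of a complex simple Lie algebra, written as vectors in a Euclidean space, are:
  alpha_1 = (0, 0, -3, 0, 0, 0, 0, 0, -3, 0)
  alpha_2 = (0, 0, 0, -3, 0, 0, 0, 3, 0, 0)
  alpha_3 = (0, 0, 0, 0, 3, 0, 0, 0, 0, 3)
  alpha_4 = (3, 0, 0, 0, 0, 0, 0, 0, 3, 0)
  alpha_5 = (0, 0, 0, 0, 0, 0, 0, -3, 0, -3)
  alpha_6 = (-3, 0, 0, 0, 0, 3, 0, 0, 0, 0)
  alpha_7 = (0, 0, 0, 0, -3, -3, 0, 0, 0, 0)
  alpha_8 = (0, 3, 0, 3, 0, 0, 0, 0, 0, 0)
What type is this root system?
A8

Compute the Cartan integers a_ij = 2(alpha_i, alpha_j)/(alpha_j, alpha_j); the resulting 8x8 Cartan matrix is
[[2, 0, 0, -1, 0, 0, 0, 0], [0, 2, 0, 0, -1, 0, 0, -1], [0, 0, 2, 0, -1, 0, -1, 0], [-1, 0, 0, 2, 0, -1, 0, 0], [0, -1, -1, 0, 2, 0, 0, 0], [0, 0, 0, -1, 0, 2, -1, 0], [0, 0, -1, 0, 0, -1, 2, 0], [0, -1, 0, 0, 0, 0, 0, 2]].
All simple roots have the same length, so the diagram is simply laced. The associated Dynkin diagram is a chain of 8 nodes with single edges (A_8), so the type is A_8 (the algebra sl(9)).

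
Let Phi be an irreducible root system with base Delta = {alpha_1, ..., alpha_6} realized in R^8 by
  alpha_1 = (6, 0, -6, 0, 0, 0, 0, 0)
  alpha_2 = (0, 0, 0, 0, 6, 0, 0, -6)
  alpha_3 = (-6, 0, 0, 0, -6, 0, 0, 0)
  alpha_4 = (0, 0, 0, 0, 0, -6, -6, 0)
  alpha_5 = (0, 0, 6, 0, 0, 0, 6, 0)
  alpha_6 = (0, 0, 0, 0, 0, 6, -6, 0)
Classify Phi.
Compute the Cartan integers a_ij = 2(alpha_i, alpha_j)/(alpha_j, alpha_j); the resulting 6x6 Cartan matrix is
[[2, 0, -1, 0, -1, 0], [0, 2, -1, 0, 0, 0], [-1, -1, 2, 0, 0, 0], [0, 0, 0, 2, -1, 0], [-1, 0, 0, -1, 2, -1], [0, 0, 0, 0, -1, 2]].
All simple roots have the same length, so the diagram is simply laced. The associated Dynkin diagram is a chain of 4 nodes with a fork of two nodes at one end (D_6), so the type is D_6 (the algebra so(12)).

D_6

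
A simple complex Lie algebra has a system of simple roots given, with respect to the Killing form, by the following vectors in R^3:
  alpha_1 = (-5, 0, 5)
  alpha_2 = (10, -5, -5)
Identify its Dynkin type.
G_2

Compute the Cartan integers a_ij = 2(alpha_i, alpha_j)/(alpha_j, alpha_j); the resulting 2x2 Cartan matrix is
[[2, -1], [-3, 2]].
The roots have two lengths (squared-length ratio 3:1); the short ones are alpha_{1}. The associated Dynkin diagram is two nodes joined by a triple edge (G_2), so the type is G_2.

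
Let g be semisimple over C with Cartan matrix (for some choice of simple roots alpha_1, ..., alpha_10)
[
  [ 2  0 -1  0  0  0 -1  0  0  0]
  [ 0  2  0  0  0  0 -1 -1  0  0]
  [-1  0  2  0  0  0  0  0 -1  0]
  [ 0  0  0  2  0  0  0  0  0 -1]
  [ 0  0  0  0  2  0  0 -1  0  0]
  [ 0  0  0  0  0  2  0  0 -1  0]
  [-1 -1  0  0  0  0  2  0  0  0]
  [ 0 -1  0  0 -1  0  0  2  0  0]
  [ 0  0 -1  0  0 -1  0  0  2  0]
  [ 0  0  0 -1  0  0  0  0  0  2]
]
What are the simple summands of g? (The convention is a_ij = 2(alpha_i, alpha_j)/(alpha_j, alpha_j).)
A_2 + A_8

The diagram associated to this matrix has two connected components: the simple roots {alpha_4, alpha_10} form a chain of 2 nodes with single edges (A_2), and {alpha_1, alpha_2, alpha_3, alpha_5, alpha_6, alpha_7, alpha_8, alpha_9} form a chain of 8 nodes with single edges (A_8). A semisimple Lie algebra decomposes uniquely as the direct sum of simple ideals, one per connected component of its Dynkin diagram, so g ≅ A_2 ⊕ A_8 (dimension 8 + 80 = 88).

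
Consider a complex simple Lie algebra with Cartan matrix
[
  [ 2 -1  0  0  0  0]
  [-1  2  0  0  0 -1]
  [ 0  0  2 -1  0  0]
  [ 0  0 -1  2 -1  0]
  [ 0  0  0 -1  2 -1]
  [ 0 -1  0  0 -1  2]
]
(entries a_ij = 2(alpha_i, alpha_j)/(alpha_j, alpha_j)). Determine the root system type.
A_6 (sl(7))

The matrix has rank 6 with 2's on the diagonal. Reading the off-diagonal entries as Dynkin edges (a single edge where a_ij = a_ji = -1; a double or triple edge where a_ij * a_ji = 2 or 3), the diagram is a chain of 6 nodes with single edges (A_6). One simple-root ordering that puts it in standard form is (alpha_3, alpha_4, alpha_5, alpha_6, alpha_2, alpha_1). So the algebra is type A_6, i.e. sl(7).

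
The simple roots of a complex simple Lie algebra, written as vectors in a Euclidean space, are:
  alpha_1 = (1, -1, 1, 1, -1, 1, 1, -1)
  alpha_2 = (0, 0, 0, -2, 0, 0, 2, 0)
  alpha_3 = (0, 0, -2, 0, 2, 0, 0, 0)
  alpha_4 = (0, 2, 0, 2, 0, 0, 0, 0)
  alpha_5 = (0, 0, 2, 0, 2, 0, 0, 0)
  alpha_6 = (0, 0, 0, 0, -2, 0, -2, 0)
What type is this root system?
E6

Compute the Cartan integers a_ij = 2(alpha_i, alpha_j)/(alpha_j, alpha_j); the resulting 6x6 Cartan matrix is
[[2, 0, -1, 0, 0, 0], [0, 2, 0, -1, 0, -1], [-1, 0, 2, 0, 0, -1], [0, -1, 0, 2, 0, 0], [0, 0, 0, 0, 2, -1], [0, -1, -1, 0, -1, 2]].
All simple roots have the same length, so the diagram is simply laced. The associated Dynkin diagram is a chain of 5 nodes with one extra node attached to the third node from one end (E_6), so the type is E_6.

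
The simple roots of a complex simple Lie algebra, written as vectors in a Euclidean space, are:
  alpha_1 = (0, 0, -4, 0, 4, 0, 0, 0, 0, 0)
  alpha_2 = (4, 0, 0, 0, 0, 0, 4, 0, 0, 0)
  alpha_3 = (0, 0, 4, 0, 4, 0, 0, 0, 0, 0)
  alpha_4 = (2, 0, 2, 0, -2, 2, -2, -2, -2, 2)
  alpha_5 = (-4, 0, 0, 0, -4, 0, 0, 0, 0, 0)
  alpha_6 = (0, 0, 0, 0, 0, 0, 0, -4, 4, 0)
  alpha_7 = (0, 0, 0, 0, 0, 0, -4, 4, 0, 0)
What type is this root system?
Compute the Cartan integers a_ij = 2(alpha_i, alpha_j)/(alpha_j, alpha_j); the resulting 7x7 Cartan matrix is
[[2, 0, 0, -1, -1, 0, 0], [0, 2, 0, 0, -1, 0, -1], [0, 0, 2, 0, -1, 0, 0], [-1, 0, 0, 2, 0, 0, 0], [-1, -1, -1, 0, 2, 0, 0], [0, 0, 0, 0, 0, 2, -1], [0, -1, 0, 0, 0, -1, 2]].
All simple roots have the same length, so the diagram is simply laced. The associated Dynkin diagram is a chain of 6 nodes with one extra node attached to the third node from one end (E_7), so the type is E_7.

E_7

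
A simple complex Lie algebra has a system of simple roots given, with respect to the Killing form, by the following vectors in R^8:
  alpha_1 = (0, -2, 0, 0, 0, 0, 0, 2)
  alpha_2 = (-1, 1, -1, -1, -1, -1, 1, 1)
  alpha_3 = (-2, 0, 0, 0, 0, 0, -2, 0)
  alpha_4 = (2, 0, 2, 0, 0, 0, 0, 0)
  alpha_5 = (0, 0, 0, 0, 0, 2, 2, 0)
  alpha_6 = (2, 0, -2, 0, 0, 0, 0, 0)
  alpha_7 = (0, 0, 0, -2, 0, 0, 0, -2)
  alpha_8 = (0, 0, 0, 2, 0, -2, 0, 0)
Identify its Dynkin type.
Compute the Cartan integers a_ij = 2(alpha_i, alpha_j)/(alpha_j, alpha_j); the resulting 8x8 Cartan matrix is
[[2, 0, 0, 0, 0, 0, -1, 0], [0, 2, 0, -1, 0, 0, 0, 0], [0, 0, 2, -1, -1, -1, 0, 0], [0, -1, -1, 2, 0, 0, 0, 0], [0, 0, -1, 0, 2, 0, 0, -1], [0, 0, -1, 0, 0, 2, 0, 0], [-1, 0, 0, 0, 0, 0, 2, -1], [0, 0, 0, 0, -1, 0, -1, 2]].
All simple roots have the same length, so the diagram is simply laced. The associated Dynkin diagram is a chain of 7 nodes with one extra node attached to the third node from one end (E_8), so the type is E_8.

type E_8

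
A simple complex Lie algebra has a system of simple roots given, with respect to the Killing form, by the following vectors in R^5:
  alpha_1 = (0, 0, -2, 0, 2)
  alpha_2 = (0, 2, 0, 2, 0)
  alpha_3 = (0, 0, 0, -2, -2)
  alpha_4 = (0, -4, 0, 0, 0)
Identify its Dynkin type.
Compute the Cartan integers a_ij = 2(alpha_i, alpha_j)/(alpha_j, alpha_j); the resulting 4x4 Cartan matrix is
[[2, 0, -1, 0], [0, 2, -1, -1], [-1, -1, 2, 0], [0, -2, 0, 2]].
The roots have two lengths (squared-length ratio 2:1); the short ones are alpha_{1,2,3}. The associated Dynkin diagram is a chain of 4 nodes with a double edge at one end; the terminal node there is the unique long simple root (C_4), so the type is C_4 (the algebra sp(8)).

C4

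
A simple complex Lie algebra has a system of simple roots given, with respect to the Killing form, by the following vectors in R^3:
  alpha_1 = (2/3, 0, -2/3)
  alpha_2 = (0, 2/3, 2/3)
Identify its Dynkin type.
Compute the Cartan integers a_ij = 2(alpha_i, alpha_j)/(alpha_j, alpha_j); the resulting 2x2 Cartan matrix is
[[2, -1], [-1, 2]].
All simple roots have the same length, so the diagram is simply laced. The associated Dynkin diagram is a chain of 2 nodes with single edges (A_2), so the type is A_2 (the algebra sl(3)).

A_2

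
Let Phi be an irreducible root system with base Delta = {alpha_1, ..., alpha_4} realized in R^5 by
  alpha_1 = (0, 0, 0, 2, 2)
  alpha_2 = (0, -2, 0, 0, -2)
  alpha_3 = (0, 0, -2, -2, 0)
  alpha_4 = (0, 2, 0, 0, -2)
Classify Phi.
type D_4

Compute the Cartan integers a_ij = 2(alpha_i, alpha_j)/(alpha_j, alpha_j); the resulting 4x4 Cartan matrix is
[[2, -1, -1, -1], [-1, 2, 0, 0], [-1, 0, 2, 0], [-1, 0, 0, 2]].
All simple roots have the same length, so the diagram is simply laced. The associated Dynkin diagram is a chain of 2 nodes with a fork of two nodes at one end (D_4), so the type is D_4 (the algebra so(8)).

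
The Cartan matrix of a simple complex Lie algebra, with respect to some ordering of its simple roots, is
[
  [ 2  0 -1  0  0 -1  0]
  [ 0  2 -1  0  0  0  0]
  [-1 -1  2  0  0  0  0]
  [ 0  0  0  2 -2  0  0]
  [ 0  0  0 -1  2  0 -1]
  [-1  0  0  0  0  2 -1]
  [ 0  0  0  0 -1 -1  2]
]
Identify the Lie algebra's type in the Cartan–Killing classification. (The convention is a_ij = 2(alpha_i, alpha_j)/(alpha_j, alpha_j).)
The matrix has rank 7 with 2's on the diagonal. Reading the off-diagonal entries as Dynkin edges (a single edge where a_ij = a_ji = -1; a double or triple edge where a_ij * a_ji = 2 or 3), the diagram is a chain of 7 nodes with a double edge at one end; the terminal node there is the unique long simple root (C_7). One simple-root ordering that puts it in standard form is (alpha_2, alpha_3, alpha_1, alpha_6, alpha_7, alpha_5, alpha_4). So the algebra is type C_7, i.e. sp(14).

C7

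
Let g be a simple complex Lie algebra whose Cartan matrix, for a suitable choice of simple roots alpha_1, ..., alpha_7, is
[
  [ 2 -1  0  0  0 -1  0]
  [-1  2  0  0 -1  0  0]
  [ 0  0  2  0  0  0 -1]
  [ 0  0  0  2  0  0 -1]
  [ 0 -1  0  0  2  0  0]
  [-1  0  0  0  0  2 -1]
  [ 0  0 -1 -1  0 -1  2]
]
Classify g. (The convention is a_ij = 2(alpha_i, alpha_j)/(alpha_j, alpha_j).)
The matrix has rank 7 with 2's on the diagonal. Reading the off-diagonal entries as Dynkin edges (a single edge where a_ij = a_ji = -1; a double or triple edge where a_ij * a_ji = 2 or 3), the diagram is a chain of 5 nodes with a fork of two nodes at one end (D_7). One simple-root ordering that puts it in standard form is (alpha_5, alpha_2, alpha_1, alpha_6, alpha_7, alpha_4, alpha_3). So the algebra is type D_7, i.e. so(14).

D7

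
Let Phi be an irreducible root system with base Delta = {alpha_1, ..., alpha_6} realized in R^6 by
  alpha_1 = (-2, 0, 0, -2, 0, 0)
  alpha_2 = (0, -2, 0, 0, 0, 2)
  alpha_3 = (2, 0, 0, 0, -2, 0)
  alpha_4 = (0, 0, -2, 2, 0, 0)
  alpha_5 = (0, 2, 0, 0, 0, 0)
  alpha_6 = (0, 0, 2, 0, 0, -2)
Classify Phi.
B_6

Compute the Cartan integers a_ij = 2(alpha_i, alpha_j)/(alpha_j, alpha_j); the resulting 6x6 Cartan matrix is
[[2, 0, -1, -1, 0, 0], [0, 2, 0, 0, -2, -1], [-1, 0, 2, 0, 0, 0], [-1, 0, 0, 2, 0, -1], [0, -1, 0, 0, 2, 0], [0, -1, 0, -1, 0, 2]].
The roots have two lengths (squared-length ratio 2:1); the short ones are alpha_{5}. The associated Dynkin diagram is a chain of 6 nodes with a double edge at one end; the terminal node there is the unique short simple root (B_6), so the type is B_6 (the algebra so(13)).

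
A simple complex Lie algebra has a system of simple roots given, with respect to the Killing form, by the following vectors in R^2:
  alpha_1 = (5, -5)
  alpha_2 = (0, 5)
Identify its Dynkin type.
Compute the Cartan integers a_ij = 2(alpha_i, alpha_j)/(alpha_j, alpha_j); the resulting 2x2 Cartan matrix is
[[2, -2], [-1, 2]].
The roots have two lengths (squared-length ratio 2:1); the short ones are alpha_{2}. The associated Dynkin diagram is a chain of 2 nodes with a double edge at one end; the terminal node there is the unique short simple root (B_2), so the type is B_2 (the algebra so(5)).

type B_2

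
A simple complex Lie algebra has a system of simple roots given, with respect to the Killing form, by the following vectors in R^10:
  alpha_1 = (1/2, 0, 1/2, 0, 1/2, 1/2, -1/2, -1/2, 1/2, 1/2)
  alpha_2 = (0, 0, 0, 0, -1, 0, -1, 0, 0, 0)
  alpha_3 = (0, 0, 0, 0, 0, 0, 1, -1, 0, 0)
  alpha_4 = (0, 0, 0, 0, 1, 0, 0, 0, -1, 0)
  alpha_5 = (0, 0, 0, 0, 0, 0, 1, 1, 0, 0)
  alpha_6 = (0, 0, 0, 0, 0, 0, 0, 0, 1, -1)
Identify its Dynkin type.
Compute the Cartan integers a_ij = 2(alpha_i, alpha_j)/(alpha_j, alpha_j); the resulting 6x6 Cartan matrix is
[[2, 0, 0, 0, -1, 0], [0, 2, -1, -1, -1, 0], [0, -1, 2, 0, 0, 0], [0, -1, 0, 2, 0, -1], [-1, -1, 0, 0, 2, 0], [0, 0, 0, -1, 0, 2]].
All simple roots have the same length, so the diagram is simply laced. The associated Dynkin diagram is a chain of 5 nodes with one extra node attached to the third node from one end (E_6), so the type is E_6.

E6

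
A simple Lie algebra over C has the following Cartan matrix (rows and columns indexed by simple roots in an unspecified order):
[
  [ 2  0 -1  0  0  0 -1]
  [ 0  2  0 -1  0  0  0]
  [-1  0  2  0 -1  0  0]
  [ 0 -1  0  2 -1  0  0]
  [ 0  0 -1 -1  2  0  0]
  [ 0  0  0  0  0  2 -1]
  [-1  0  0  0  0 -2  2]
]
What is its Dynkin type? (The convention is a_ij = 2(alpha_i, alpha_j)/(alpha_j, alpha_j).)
The matrix has rank 7 with 2's on the diagonal. Reading the off-diagonal entries as Dynkin edges (a single edge where a_ij = a_ji = -1; a double or triple edge where a_ij * a_ji = 2 or 3), the diagram is a chain of 7 nodes with a double edge at one end; the terminal node there is the unique short simple root (B_7). One simple-root ordering that puts it in standard form is (alpha_2, alpha_4, alpha_5, alpha_3, alpha_1, alpha_7, alpha_6). So the algebra is type B_7, i.e. so(15).

type B_7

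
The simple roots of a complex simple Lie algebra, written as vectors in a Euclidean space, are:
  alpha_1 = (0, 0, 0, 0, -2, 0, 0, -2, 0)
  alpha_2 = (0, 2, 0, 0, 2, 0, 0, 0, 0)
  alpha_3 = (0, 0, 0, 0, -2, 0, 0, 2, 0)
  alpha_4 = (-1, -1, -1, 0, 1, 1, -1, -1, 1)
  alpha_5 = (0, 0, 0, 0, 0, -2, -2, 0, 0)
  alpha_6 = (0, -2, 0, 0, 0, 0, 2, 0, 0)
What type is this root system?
Compute the Cartan integers a_ij = 2(alpha_i, alpha_j)/(alpha_j, alpha_j); the resulting 6x6 Cartan matrix is
[[2, -1, 0, 0, 0, 0], [-1, 2, -1, 0, 0, -1], [0, -1, 2, -1, 0, 0], [0, 0, -1, 2, 0, 0], [0, 0, 0, 0, 2, -1], [0, -1, 0, 0, -1, 2]].
All simple roots have the same length, so the diagram is simply laced. The associated Dynkin diagram is a chain of 5 nodes with one extra node attached to the third node from one end (E_6), so the type is E_6.

E6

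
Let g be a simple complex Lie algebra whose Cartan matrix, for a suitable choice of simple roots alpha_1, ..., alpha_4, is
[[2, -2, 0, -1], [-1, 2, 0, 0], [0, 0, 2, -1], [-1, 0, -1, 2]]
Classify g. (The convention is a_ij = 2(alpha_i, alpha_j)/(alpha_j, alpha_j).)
B_4

The matrix has rank 4 with 2's on the diagonal. Reading the off-diagonal entries as Dynkin edges (a single edge where a_ij = a_ji = -1; a double or triple edge where a_ij * a_ji = 2 or 3), the diagram is a chain of 4 nodes with a double edge at one end; the terminal node there is the unique short simple root (B_4). One simple-root ordering that puts it in standard form is (alpha_3, alpha_4, alpha_1, alpha_2). So the algebra is type B_4, i.e. so(9).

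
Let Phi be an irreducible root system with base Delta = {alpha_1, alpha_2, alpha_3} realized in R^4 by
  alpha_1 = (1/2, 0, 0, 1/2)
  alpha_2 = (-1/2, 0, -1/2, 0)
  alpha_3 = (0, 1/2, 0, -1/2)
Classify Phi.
A_3

Compute the Cartan integers a_ij = 2(alpha_i, alpha_j)/(alpha_j, alpha_j); the resulting 3x3 Cartan matrix is
[[2, -1, -1], [-1, 2, 0], [-1, 0, 2]].
All simple roots have the same length, so the diagram is simply laced. The associated Dynkin diagram is a chain of 3 nodes with single edges (A_3), so the type is A_3 (the algebra sl(4)).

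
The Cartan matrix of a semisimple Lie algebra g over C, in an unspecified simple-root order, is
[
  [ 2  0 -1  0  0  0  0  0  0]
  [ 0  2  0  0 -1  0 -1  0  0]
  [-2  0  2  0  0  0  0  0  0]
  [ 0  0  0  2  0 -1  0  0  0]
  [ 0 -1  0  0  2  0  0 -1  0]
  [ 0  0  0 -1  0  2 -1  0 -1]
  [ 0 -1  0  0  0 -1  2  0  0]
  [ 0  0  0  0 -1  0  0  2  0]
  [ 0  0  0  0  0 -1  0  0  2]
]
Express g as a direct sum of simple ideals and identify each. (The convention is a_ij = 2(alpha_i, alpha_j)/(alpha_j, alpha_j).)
The diagram associated to this matrix has two connected components: the simple roots {alpha_1, alpha_3} form a chain of 2 nodes with a double edge at one end; the terminal node there is the unique short simple root (B_2), and {alpha_2, alpha_4, alpha_5, alpha_6, alpha_7, alpha_8, alpha_9} form a chain of 5 nodes with a fork of two nodes at one end (D_7). A semisimple Lie algebra decomposes uniquely as the direct sum of simple ideals, one per connected component of its Dynkin diagram, so g ≅ B_2 ⊕ D_7 (dimension 10 + 91 = 101).

type B_2 + type D_7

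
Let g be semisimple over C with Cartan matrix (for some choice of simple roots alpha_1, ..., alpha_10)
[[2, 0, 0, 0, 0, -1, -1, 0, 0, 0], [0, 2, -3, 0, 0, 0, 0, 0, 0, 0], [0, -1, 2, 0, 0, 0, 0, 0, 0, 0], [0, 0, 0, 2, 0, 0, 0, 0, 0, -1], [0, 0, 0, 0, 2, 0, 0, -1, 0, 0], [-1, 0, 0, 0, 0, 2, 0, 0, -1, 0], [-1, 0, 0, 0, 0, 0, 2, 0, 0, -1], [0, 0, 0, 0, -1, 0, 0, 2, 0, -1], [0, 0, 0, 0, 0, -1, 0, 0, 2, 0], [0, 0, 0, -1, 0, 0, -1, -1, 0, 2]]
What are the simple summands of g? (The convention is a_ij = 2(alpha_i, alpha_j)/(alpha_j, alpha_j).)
The diagram associated to this matrix has two connected components: the simple roots {alpha_1, alpha_4, alpha_5, alpha_6, alpha_7, alpha_8, alpha_9, alpha_10} form a chain of 7 nodes with one extra node attached to the third node from one end (E_8), and {alpha_2, alpha_3} form two nodes joined by a triple edge (G_2). A semisimple Lie algebra decomposes uniquely as the direct sum of simple ideals, one per connected component of its Dynkin diagram, so g ≅ E_8 ⊕ G_2 (dimension 248 + 14 = 262).

type E_8 + type G_2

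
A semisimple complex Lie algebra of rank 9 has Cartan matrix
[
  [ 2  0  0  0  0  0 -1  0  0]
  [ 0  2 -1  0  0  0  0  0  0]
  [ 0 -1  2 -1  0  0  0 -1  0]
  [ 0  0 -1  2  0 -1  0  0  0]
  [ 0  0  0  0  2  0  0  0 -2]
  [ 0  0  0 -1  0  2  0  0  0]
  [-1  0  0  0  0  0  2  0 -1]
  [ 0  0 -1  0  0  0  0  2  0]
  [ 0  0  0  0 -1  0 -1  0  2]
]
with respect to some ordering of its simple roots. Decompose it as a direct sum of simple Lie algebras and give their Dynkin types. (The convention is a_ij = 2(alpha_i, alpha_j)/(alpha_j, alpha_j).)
type C_4 ⊕ type D_5

The diagram associated to this matrix has two connected components: the simple roots {alpha_1, alpha_5, alpha_7, alpha_9} form a chain of 4 nodes with a double edge at one end; the terminal node there is the unique long simple root (C_4), and {alpha_2, alpha_3, alpha_4, alpha_6, alpha_8} form a chain of 3 nodes with a fork of two nodes at one end (D_5). A semisimple Lie algebra decomposes uniquely as the direct sum of simple ideals, one per connected component of its Dynkin diagram, so g ≅ C_4 ⊕ D_5 (dimension 36 + 45 = 81).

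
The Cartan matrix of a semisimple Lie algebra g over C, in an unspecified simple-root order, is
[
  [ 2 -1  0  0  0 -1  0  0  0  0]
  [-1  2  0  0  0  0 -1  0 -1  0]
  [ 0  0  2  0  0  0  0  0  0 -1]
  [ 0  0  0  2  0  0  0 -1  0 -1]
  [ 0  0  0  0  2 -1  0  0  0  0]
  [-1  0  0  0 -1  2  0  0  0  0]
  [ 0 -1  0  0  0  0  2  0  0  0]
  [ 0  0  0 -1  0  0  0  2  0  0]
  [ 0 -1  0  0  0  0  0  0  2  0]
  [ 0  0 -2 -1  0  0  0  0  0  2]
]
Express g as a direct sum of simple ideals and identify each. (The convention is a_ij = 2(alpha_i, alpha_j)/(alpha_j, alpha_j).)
type B_4 ⊕ type D_6

The diagram associated to this matrix has two connected components: the simple roots {alpha_3, alpha_4, alpha_8, alpha_10} form a chain of 4 nodes with a double edge at one end; the terminal node there is the unique short simple root (B_4), and {alpha_1, alpha_2, alpha_5, alpha_6, alpha_7, alpha_9} form a chain of 4 nodes with a fork of two nodes at one end (D_6). A semisimple Lie algebra decomposes uniquely as the direct sum of simple ideals, one per connected component of its Dynkin diagram, so g ≅ B_4 ⊕ D_6 (dimension 36 + 66 = 102).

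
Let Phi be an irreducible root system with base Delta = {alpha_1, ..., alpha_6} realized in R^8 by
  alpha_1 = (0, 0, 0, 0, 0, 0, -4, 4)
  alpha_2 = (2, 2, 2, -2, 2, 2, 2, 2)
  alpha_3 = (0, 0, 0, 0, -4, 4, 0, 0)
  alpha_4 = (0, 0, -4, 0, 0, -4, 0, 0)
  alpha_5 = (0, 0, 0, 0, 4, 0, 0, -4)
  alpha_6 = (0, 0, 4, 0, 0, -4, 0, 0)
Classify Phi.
E6

Compute the Cartan integers a_ij = 2(alpha_i, alpha_j)/(alpha_j, alpha_j); the resulting 6x6 Cartan matrix is
[[2, 0, 0, 0, -1, 0], [0, 2, 0, -1, 0, 0], [0, 0, 2, -1, -1, -1], [0, -1, -1, 2, 0, 0], [-1, 0, -1, 0, 2, 0], [0, 0, -1, 0, 0, 2]].
All simple roots have the same length, so the diagram is simply laced. The associated Dynkin diagram is a chain of 5 nodes with one extra node attached to the third node from one end (E_6), so the type is E_6.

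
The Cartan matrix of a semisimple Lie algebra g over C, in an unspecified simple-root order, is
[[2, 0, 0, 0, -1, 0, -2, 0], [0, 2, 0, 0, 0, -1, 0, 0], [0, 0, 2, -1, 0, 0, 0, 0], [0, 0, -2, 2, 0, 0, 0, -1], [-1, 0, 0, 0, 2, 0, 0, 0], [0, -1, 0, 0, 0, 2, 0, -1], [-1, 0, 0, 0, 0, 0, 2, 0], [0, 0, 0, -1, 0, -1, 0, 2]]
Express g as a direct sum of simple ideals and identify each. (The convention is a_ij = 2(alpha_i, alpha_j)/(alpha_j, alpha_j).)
The diagram associated to this matrix has two connected components: the simple roots {alpha_1, alpha_5, alpha_7} form a chain of 3 nodes with a double edge at one end; the terminal node there is the unique short simple root (B_3), and {alpha_2, alpha_3, alpha_4, alpha_6, alpha_8} form a chain of 5 nodes with a double edge at one end; the terminal node there is the unique short simple root (B_5). A semisimple Lie algebra decomposes uniquely as the direct sum of simple ideals, one per connected component of its Dynkin diagram, so g ≅ B_3 ⊕ B_5 (dimension 21 + 55 = 76).

B_3 (so(7)) ⊕ B_5 (so(11))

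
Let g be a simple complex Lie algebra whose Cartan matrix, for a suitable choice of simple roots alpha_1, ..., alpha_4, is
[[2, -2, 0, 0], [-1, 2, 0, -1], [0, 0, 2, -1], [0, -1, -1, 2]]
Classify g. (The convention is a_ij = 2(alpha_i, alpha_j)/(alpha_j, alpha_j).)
The matrix has rank 4 with 2's on the diagonal. Reading the off-diagonal entries as Dynkin edges (a single edge where a_ij = a_ji = -1; a double or triple edge where a_ij * a_ji = 2 or 3), the diagram is a chain of 4 nodes with a double edge at one end; the terminal node there is the unique long simple root (C_4). One simple-root ordering that puts it in standard form is (alpha_3, alpha_4, alpha_2, alpha_1). So the algebra is type C_4, i.e. sp(8).

C_4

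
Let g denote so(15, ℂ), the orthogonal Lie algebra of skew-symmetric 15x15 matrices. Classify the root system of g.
This is so(15) with 15 odd, which has dimension 15(15-1)/2 = 105 and rank (15-1)/2 = 7. In the classification of classical Lie algebras, the orthogonal algebra so(2n+1) in an odd number of variables has type B_n; here n = 7, so the Dynkin diagram is a chain of 7 nodes with a double edge at one end; the terminal node there is the unique short simple root (B_7). Hence the type is B_7.

B_7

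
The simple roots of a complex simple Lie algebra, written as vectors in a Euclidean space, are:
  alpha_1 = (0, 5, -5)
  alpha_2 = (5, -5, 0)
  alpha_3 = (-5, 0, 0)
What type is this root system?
Compute the Cartan integers a_ij = 2(alpha_i, alpha_j)/(alpha_j, alpha_j); the resulting 3x3 Cartan matrix is
[[2, -1, 0], [-1, 2, -2], [0, -1, 2]].
The roots have two lengths (squared-length ratio 2:1); the short ones are alpha_{3}. The associated Dynkin diagram is a chain of 3 nodes with a double edge at one end; the terminal node there is the unique short simple root (B_3), so the type is B_3 (the algebra so(7)).

B_3 (so(7))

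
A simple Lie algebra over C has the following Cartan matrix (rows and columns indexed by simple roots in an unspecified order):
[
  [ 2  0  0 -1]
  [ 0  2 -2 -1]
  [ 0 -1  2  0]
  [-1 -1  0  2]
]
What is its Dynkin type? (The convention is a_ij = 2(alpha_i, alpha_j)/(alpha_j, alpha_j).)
The matrix has rank 4 with 2's on the diagonal. Reading the off-diagonal entries as Dynkin edges (a single edge where a_ij = a_ji = -1; a double or triple edge where a_ij * a_ji = 2 or 3), the diagram is a chain of 4 nodes with a double edge at one end; the terminal node there is the unique short simple root (B_4). One simple-root ordering that puts it in standard form is (alpha_1, alpha_4, alpha_2, alpha_3). So the algebra is type B_4, i.e. so(9).

B4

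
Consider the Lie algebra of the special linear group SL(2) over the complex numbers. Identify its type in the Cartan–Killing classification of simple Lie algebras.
This is sl(2), which has dimension 2^2 - 1 = 3 and rank 2 - 1 = 1 (a Cartan subalgebra is the diagonal traceless matrices). In the classification of classical Lie algebras, the special linear algebra sl(n+1) has type A_n; here n = 1, so the Dynkin diagram is a chain of 1 nodes with single edges (A_1). Hence the type is A_1.

A1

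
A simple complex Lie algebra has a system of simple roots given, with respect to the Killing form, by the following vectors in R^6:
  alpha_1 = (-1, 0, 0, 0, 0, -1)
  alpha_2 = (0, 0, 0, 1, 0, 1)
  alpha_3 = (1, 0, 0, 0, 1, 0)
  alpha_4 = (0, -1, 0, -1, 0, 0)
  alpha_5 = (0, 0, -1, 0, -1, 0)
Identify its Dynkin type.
A_5

Compute the Cartan integers a_ij = 2(alpha_i, alpha_j)/(alpha_j, alpha_j); the resulting 5x5 Cartan matrix is
[[2, -1, -1, 0, 0], [-1, 2, 0, -1, 0], [-1, 0, 2, 0, -1], [0, -1, 0, 2, 0], [0, 0, -1, 0, 2]].
All simple roots have the same length, so the diagram is simply laced. The associated Dynkin diagram is a chain of 5 nodes with single edges (A_5), so the type is A_5 (the algebra sl(6)).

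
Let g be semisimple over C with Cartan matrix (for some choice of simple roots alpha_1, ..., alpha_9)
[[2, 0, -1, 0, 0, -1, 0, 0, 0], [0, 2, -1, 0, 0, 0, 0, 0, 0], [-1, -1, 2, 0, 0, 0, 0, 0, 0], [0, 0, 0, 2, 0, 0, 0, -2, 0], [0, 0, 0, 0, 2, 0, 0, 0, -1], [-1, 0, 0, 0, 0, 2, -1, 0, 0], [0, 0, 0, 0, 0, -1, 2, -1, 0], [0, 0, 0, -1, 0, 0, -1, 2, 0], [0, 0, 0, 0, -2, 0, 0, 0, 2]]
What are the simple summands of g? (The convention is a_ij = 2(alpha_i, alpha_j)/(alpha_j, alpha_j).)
The diagram associated to this matrix has two connected components: the simple roots {alpha_5, alpha_9} form a chain of 2 nodes with a double edge at one end; the terminal node there is the unique short simple root (B_2), and {alpha_1, alpha_2, alpha_3, alpha_4, alpha_6, alpha_7, alpha_8} form a chain of 7 nodes with a double edge at one end; the terminal node there is the unique long simple root (C_7). A semisimple Lie algebra decomposes uniquely as the direct sum of simple ideals, one per connected component of its Dynkin diagram, so g ≅ B_2 ⊕ C_7 (dimension 10 + 105 = 115).

B2 ⊕ C7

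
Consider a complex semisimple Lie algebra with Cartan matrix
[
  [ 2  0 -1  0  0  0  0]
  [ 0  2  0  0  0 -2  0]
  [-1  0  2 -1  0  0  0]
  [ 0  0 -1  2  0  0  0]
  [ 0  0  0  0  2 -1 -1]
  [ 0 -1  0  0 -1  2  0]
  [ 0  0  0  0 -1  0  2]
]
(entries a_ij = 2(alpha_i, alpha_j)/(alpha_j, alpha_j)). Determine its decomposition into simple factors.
The diagram associated to this matrix has two connected components: the simple roots {alpha_1, alpha_3, alpha_4} form a chain of 3 nodes with single edges (A_3), and {alpha_2, alpha_5, alpha_6, alpha_7} form a chain of 4 nodes with a double edge at one end; the terminal node there is the unique long simple root (C_4). A semisimple Lie algebra decomposes uniquely as the direct sum of simple ideals, one per connected component of its Dynkin diagram, so g ≅ A_3 ⊕ C_4 (dimension 15 + 36 = 51).

type A_3 ⊕ type C_4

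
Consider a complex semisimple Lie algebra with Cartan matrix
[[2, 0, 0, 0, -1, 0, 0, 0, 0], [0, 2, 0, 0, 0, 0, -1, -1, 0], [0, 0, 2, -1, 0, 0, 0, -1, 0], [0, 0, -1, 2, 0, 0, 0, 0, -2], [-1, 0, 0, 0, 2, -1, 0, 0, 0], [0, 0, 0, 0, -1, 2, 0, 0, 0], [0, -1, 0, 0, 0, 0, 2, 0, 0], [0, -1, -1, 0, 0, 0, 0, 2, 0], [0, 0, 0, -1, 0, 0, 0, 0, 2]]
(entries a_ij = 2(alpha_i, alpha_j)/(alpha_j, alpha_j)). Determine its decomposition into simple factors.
The diagram associated to this matrix has two connected components: the simple roots {alpha_1, alpha_5, alpha_6} form a chain of 3 nodes with single edges (A_3), and {alpha_2, alpha_3, alpha_4, alpha_7, alpha_8, alpha_9} form a chain of 6 nodes with a double edge at one end; the terminal node there is the unique short simple root (B_6). A semisimple Lie algebra decomposes uniquely as the direct sum of simple ideals, one per connected component of its Dynkin diagram, so g ≅ A_3 ⊕ B_6 (dimension 15 + 78 = 93).

type A_3 + type B_6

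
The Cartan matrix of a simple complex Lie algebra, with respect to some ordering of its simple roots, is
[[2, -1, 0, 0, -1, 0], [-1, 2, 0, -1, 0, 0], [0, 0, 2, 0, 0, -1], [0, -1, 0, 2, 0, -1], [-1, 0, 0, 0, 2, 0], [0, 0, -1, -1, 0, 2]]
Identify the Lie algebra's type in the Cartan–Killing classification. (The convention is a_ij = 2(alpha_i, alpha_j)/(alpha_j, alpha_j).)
A_6 (sl(7))

The matrix has rank 6 with 2's on the diagonal. Reading the off-diagonal entries as Dynkin edges (a single edge where a_ij = a_ji = -1; a double or triple edge where a_ij * a_ji = 2 or 3), the diagram is a chain of 6 nodes with single edges (A_6). One simple-root ordering that puts it in standard form is (alpha_5, alpha_1, alpha_2, alpha_4, alpha_6, alpha_3). So the algebra is type A_6, i.e. sl(7).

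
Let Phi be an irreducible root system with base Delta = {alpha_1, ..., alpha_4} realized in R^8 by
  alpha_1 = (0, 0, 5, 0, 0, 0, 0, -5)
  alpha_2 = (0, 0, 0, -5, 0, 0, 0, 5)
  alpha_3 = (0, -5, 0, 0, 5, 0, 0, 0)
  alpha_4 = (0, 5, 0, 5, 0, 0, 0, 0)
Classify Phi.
Compute the Cartan integers a_ij = 2(alpha_i, alpha_j)/(alpha_j, alpha_j); the resulting 4x4 Cartan matrix is
[[2, -1, 0, 0], [-1, 2, 0, -1], [0, 0, 2, -1], [0, -1, -1, 2]].
All simple roots have the same length, so the diagram is simply laced. The associated Dynkin diagram is a chain of 4 nodes with single edges (A_4), so the type is A_4 (the algebra sl(5)).

type A_4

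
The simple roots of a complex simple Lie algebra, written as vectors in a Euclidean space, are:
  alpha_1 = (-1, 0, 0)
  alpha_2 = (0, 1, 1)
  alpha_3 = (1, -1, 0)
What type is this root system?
B_3

Compute the Cartan integers a_ij = 2(alpha_i, alpha_j)/(alpha_j, alpha_j); the resulting 3x3 Cartan matrix is
[[2, 0, -1], [0, 2, -1], [-2, -1, 2]].
The roots have two lengths (squared-length ratio 2:1); the short ones are alpha_{1}. The associated Dynkin diagram is a chain of 3 nodes with a double edge at one end; the terminal node there is the unique short simple root (B_3), so the type is B_3 (the algebra so(7)).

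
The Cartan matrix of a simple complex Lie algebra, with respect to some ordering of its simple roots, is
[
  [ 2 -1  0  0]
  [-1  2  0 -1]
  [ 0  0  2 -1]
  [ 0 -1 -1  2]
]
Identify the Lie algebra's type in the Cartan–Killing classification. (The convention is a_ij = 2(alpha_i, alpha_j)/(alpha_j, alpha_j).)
A_4

The matrix has rank 4 with 2's on the diagonal. Reading the off-diagonal entries as Dynkin edges (a single edge where a_ij = a_ji = -1; a double or triple edge where a_ij * a_ji = 2 or 3), the diagram is a chain of 4 nodes with single edges (A_4). One simple-root ordering that puts it in standard form is (alpha_1, alpha_2, alpha_4, alpha_3). So the algebra is type A_4, i.e. sl(5).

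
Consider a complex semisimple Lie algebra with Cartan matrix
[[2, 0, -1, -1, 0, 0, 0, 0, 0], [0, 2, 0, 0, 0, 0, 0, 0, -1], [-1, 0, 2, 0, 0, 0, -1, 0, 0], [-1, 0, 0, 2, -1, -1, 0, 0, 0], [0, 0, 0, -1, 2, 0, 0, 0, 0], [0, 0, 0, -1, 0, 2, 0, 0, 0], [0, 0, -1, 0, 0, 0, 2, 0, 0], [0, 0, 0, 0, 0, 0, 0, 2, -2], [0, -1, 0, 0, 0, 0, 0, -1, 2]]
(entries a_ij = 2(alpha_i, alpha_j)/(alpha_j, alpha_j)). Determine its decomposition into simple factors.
The diagram associated to this matrix has two connected components: the simple roots {alpha_2, alpha_8, alpha_9} form a chain of 3 nodes with a double edge at one end; the terminal node there is the unique long simple root (C_3), and {alpha_1, alpha_3, alpha_4, alpha_5, alpha_6, alpha_7} form a chain of 4 nodes with a fork of two nodes at one end (D_6). A semisimple Lie algebra decomposes uniquely as the direct sum of simple ideals, one per connected component of its Dynkin diagram, so g ≅ C_3 ⊕ D_6 (dimension 21 + 66 = 87).

C_3 (sp(6)) + D_6 (so(12))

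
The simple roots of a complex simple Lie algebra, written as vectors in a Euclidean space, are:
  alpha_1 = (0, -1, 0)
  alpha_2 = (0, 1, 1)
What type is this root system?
type B_2

Compute the Cartan integers a_ij = 2(alpha_i, alpha_j)/(alpha_j, alpha_j); the resulting 2x2 Cartan matrix is
[[2, -1], [-2, 2]].
The roots have two lengths (squared-length ratio 2:1); the short ones are alpha_{1}. The associated Dynkin diagram is a chain of 2 nodes with a double edge at one end; the terminal node there is the unique short simple root (B_2), so the type is B_2 (the algebra so(5)).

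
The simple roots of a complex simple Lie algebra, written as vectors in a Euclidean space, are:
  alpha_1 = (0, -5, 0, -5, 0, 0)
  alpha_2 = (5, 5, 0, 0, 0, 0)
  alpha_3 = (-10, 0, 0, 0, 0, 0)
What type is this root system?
Compute the Cartan integers a_ij = 2(alpha_i, alpha_j)/(alpha_j, alpha_j); the resulting 3x3 Cartan matrix is
[[2, -1, 0], [-1, 2, -1], [0, -2, 2]].
The roots have two lengths (squared-length ratio 2:1); the short ones are alpha_{1,2}. The associated Dynkin diagram is a chain of 3 nodes with a double edge at one end; the terminal node there is the unique long simple root (C_3), so the type is C_3 (the algebra sp(6)).

type C_3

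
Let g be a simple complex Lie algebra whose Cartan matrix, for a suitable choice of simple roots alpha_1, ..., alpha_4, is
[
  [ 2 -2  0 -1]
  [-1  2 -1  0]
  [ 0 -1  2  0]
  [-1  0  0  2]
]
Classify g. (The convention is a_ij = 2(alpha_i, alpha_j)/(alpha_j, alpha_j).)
The matrix has rank 4 with 2's on the diagonal. Reading the off-diagonal entries as Dynkin edges (a single edge where a_ij = a_ji = -1; a double or triple edge where a_ij * a_ji = 2 or 3), the diagram is a chain of 4 nodes with a double edge between the middle two (F_4). One simple-root ordering that puts it in standard form is (alpha_4, alpha_1, alpha_2, alpha_3). So the algebra is type F_4.

type F_4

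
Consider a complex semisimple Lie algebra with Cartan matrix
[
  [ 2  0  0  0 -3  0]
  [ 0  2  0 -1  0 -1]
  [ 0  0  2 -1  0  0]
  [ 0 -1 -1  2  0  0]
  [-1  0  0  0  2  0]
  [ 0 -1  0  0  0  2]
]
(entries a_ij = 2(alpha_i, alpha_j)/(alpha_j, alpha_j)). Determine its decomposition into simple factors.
A4 ⊕ G2

The diagram associated to this matrix has two connected components: the simple roots {alpha_2, alpha_3, alpha_4, alpha_6} form a chain of 4 nodes with single edges (A_4), and {alpha_1, alpha_5} form two nodes joined by a triple edge (G_2). A semisimple Lie algebra decomposes uniquely as the direct sum of simple ideals, one per connected component of its Dynkin diagram, so g ≅ A_4 ⊕ G_2 (dimension 24 + 14 = 38).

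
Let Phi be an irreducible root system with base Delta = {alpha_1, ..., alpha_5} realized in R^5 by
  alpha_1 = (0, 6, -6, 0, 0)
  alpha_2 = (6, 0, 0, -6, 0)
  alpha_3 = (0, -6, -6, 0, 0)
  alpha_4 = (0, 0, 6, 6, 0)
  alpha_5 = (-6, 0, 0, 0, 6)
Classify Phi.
D_5 (so(10))

Compute the Cartan integers a_ij = 2(alpha_i, alpha_j)/(alpha_j, alpha_j); the resulting 5x5 Cartan matrix is
[[2, 0, 0, -1, 0], [0, 2, 0, -1, -1], [0, 0, 2, -1, 0], [-1, -1, -1, 2, 0], [0, -1, 0, 0, 2]].
All simple roots have the same length, so the diagram is simply laced. The associated Dynkin diagram is a chain of 3 nodes with a fork of two nodes at one end (D_5), so the type is D_5 (the algebra so(10)).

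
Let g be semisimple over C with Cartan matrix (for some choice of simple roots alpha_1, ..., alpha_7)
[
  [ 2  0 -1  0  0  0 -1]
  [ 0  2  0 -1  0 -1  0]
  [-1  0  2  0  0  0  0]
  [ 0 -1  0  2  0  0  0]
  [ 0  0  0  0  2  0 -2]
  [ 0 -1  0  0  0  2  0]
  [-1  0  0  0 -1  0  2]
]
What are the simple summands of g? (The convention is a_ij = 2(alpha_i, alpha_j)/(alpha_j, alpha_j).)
A_3 (sl(4)) + C_4 (sp(8))

The diagram associated to this matrix has two connected components: the simple roots {alpha_2, alpha_4, alpha_6} form a chain of 3 nodes with single edges (A_3), and {alpha_1, alpha_3, alpha_5, alpha_7} form a chain of 4 nodes with a double edge at one end; the terminal node there is the unique long simple root (C_4). A semisimple Lie algebra decomposes uniquely as the direct sum of simple ideals, one per connected component of its Dynkin diagram, so g ≅ A_3 ⊕ C_4 (dimension 15 + 36 = 51).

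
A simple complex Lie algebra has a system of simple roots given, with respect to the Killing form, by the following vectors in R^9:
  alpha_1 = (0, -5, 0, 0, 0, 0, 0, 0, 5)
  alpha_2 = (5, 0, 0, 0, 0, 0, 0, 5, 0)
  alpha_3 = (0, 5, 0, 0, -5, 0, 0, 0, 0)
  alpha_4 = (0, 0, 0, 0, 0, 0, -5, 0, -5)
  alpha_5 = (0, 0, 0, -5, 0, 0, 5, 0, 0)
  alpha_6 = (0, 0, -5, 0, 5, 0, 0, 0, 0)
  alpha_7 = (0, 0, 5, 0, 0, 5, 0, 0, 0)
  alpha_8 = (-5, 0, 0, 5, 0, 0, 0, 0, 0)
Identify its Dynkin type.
Compute the Cartan integers a_ij = 2(alpha_i, alpha_j)/(alpha_j, alpha_j); the resulting 8x8 Cartan matrix is
[[2, 0, -1, -1, 0, 0, 0, 0], [0, 2, 0, 0, 0, 0, 0, -1], [-1, 0, 2, 0, 0, -1, 0, 0], [-1, 0, 0, 2, -1, 0, 0, 0], [0, 0, 0, -1, 2, 0, 0, -1], [0, 0, -1, 0, 0, 2, -1, 0], [0, 0, 0, 0, 0, -1, 2, 0], [0, -1, 0, 0, -1, 0, 0, 2]].
All simple roots have the same length, so the diagram is simply laced. The associated Dynkin diagram is a chain of 8 nodes with single edges (A_8), so the type is A_8 (the algebra sl(9)).

A8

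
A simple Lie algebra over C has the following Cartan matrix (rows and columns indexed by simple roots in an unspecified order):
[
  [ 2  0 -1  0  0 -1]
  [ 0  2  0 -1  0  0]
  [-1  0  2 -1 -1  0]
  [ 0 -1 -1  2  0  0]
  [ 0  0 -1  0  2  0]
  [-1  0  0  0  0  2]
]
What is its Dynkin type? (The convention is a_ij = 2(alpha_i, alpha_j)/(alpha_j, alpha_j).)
The matrix has rank 6 with 2's on the diagonal. Reading the off-diagonal entries as Dynkin edges (a single edge where a_ij = a_ji = -1; a double or triple edge where a_ij * a_ji = 2 or 3), the diagram is a chain of 5 nodes with one extra node attached to the third node from one end (E_6). One simple-root ordering that puts it in standard form is (alpha_2, alpha_5, alpha_4, alpha_3, alpha_1, alpha_6). So the algebra is type E_6.

type E_6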